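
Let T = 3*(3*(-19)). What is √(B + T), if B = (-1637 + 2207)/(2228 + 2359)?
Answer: I*√399480301/1529 ≈ 13.072*I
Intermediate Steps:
B = 190/1529 (B = 570/4587 = 570*(1/4587) = 190/1529 ≈ 0.12426)
T = -171 (T = 3*(-57) = -171)
√(B + T) = √(190/1529 - 171) = √(-261269/1529) = I*√399480301/1529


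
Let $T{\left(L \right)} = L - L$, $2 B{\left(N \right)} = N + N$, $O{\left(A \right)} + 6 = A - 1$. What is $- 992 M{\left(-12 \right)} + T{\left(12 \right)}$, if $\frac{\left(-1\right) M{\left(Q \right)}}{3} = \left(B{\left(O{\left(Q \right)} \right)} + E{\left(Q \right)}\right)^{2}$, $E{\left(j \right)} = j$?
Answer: $2859936$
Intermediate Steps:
$O{\left(A \right)} = -7 + A$ ($O{\left(A \right)} = -6 + \left(A - 1\right) = -6 + \left(-1 + A\right) = -7 + A$)
$B{\left(N \right)} = N$ ($B{\left(N \right)} = \frac{N + N}{2} = \frac{2 N}{2} = N$)
$T{\left(L \right)} = 0$
$M{\left(Q \right)} = - 3 \left(-7 + 2 Q\right)^{2}$ ($M{\left(Q \right)} = - 3 \left(\left(-7 + Q\right) + Q\right)^{2} = - 3 \left(-7 + 2 Q\right)^{2}$)
$- 992 M{\left(-12 \right)} + T{\left(12 \right)} = - 992 \left(- 3 \left(-7 + 2 \left(-12\right)\right)^{2}\right) + 0 = - 992 \left(- 3 \left(-7 - 24\right)^{2}\right) + 0 = - 992 \left(- 3 \left(-31\right)^{2}\right) + 0 = - 992 \left(\left(-3\right) 961\right) + 0 = \left(-992\right) \left(-2883\right) + 0 = 2859936 + 0 = 2859936$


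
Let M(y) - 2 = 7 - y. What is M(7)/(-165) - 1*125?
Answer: -20627/165 ≈ -125.01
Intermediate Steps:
M(y) = 9 - y (M(y) = 2 + (7 - y) = 9 - y)
M(7)/(-165) - 1*125 = (9 - 1*7)/(-165) - 1*125 = (9 - 7)*(-1/165) - 125 = 2*(-1/165) - 125 = -2/165 - 125 = -20627/165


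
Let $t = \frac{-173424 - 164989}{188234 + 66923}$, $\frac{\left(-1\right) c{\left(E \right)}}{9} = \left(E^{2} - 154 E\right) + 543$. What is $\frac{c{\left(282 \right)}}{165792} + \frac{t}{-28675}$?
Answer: $- \frac{804202985155043}{404346073146400} \approx -1.9889$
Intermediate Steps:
$c{\left(E \right)} = -4887 - 9 E^{2} + 1386 E$ ($c{\left(E \right)} = - 9 \left(\left(E^{2} - 154 E\right) + 543\right) = - 9 \left(543 + E^{2} - 154 E\right) = -4887 - 9 E^{2} + 1386 E$)
$t = - \frac{338413}{255157} \approx -1.3263$
$\frac{c{\left(282 \right)}}{165792} + \frac{t}{-28675} = \frac{-4887 - 9 \cdot 282^{2} + 1386 \cdot 282}{165792} - \frac{338413}{255157 \left(-28675\right)} = \left(-4887 - 715716 + 390852\right) \frac{1}{165792} - - \frac{338413}{7316626975} = \left(-4887 - 715716 + 390852\right) \frac{1}{165792} + \frac{338413}{7316626975} = \left(-329751\right) \frac{1}{165792} + \frac{338413}{7316626975} = - \frac{109917}{55264} + \frac{338413}{7316626975} = - \frac{804202985155043}{404346073146400}$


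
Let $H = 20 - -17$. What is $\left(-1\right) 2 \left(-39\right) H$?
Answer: $2886$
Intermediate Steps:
$H = 37$ ($H = 20 + 17 = 37$)
$\left(-1\right) 2 \left(-39\right) H = \left(-1\right) 2 \left(-39\right) 37 = \left(-2\right) \left(-39\right) 37 = 78 \cdot 37 = 2886$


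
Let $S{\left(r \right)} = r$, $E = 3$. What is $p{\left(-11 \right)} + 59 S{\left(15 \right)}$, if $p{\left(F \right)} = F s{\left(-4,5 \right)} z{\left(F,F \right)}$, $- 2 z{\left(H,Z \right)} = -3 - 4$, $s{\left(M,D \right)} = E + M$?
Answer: $\frac{1847}{2} \approx 923.5$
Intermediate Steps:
$s{\left(M,D \right)} = 3 + M$
$z{\left(H,Z \right)} = \frac{7}{2}$ ($z{\left(H,Z \right)} = - \frac{-3 - 4}{2} = \left(- \frac{1}{2}\right) \left(-7\right) = \frac{7}{2}$)
$p{\left(F \right)} = - \frac{7 F}{2}$ ($p{\left(F \right)} = F \left(3 - 4\right) \frac{7}{2} = F \left(-1\right) \frac{7}{2} = - F \frac{7}{2} = - \frac{7 F}{2}$)
$p{\left(-11 \right)} + 59 S{\left(15 \right)} = \left(- \frac{7}{2}\right) \left(-11\right) + 59 \cdot 15 = \frac{77}{2} + 885 = \frac{1847}{2}$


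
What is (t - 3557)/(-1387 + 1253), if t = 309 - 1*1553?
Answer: 4801/134 ≈ 35.828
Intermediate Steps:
t = -1244 (t = 309 - 1553 = -1244)
(t - 3557)/(-1387 + 1253) = (-1244 - 3557)/(-1387 + 1253) = -4801/(-134) = -4801*(-1/134) = 4801/134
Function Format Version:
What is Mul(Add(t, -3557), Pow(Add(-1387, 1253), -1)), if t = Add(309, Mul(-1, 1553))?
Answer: Rational(4801, 134) ≈ 35.828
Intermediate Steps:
t = -1244 (t = Add(309, -1553) = -1244)
Mul(Add(t, -3557), Pow(Add(-1387, 1253), -1)) = Mul(Add(-1244, -3557), Pow(Add(-1387, 1253), -1)) = Mul(-4801, Pow(-134, -1)) = Mul(-4801, Rational(-1, 134)) = Rational(4801, 134)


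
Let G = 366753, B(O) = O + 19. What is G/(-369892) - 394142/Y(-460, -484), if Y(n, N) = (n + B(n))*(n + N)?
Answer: -57216192037/39326177656 ≈ -1.4549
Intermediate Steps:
B(O) = 19 + O
Y(n, N) = (19 + 2*n)*(N + n) (Y(n, N) = (n + (19 + n))*(n + N) = (19 + 2*n)*(N + n))
G/(-369892) - 394142/Y(-460, -484) = 366753/(-369892) - 394142/((-460)² - 484*(-460) - 484*(19 - 460) - 460*(19 - 460)) = 366753*(-1/369892) - 394142/(211600 + 222640 - 484*(-441) - 460*(-441)) = -366753/369892 - 394142/(211600 + 222640 + 213444 + 202860) = -366753/369892 - 394142/850544 = -366753/369892 - 394142*1/850544 = -366753/369892 - 197071/425272 = -57216192037/39326177656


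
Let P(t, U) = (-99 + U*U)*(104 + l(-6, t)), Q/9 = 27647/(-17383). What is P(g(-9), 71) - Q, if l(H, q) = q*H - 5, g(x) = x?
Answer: 13143987081/17383 ≈ 7.5614e+5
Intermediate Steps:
l(H, q) = -5 + H*q (l(H, q) = H*q - 5 = -5 + H*q)
Q = -248823/17383 (Q = 9*(27647/(-17383)) = 9*(27647*(-1/17383)) = 9*(-27647/17383) = -248823/17383 ≈ -14.314)
P(t, U) = (-99 + U²)*(99 - 6*t) (P(t, U) = (-99 + U*U)*(104 + (-5 - 6*t)) = (-99 + U²)*(99 - 6*t))
P(g(-9), 71) - Q = (-9801 + 99*71² + 594*(-9) - 6*(-9)*71²) - 1*(-248823/17383) = (-9801 + 99*5041 - 5346 - 6*(-9)*5041) + 248823/17383 = (-9801 + 499059 - 5346 + 272214) + 248823/17383 = 756126 + 248823/17383 = 13143987081/17383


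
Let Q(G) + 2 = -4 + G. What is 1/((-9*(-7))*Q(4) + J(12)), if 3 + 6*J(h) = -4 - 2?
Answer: -2/255 ≈ -0.0078431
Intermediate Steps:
Q(G) = -6 + G (Q(G) = -2 + (-4 + G) = -6 + G)
J(h) = -3/2 (J(h) = -1/2 + (-4 - 2)/6 = -1/2 + (1/6)*(-6) = -1/2 - 1 = -3/2)
1/((-9*(-7))*Q(4) + J(12)) = 1/((-9*(-7))*(-6 + 4) - 3/2) = 1/(63*(-2) - 3/2) = 1/(-126 - 3/2) = 1/(-255/2) = -2/255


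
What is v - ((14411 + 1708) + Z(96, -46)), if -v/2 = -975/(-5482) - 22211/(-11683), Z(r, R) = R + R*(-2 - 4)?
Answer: -74811266082/4574729 ≈ -16353.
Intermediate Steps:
Z(r, R) = -5*R (Z(r, R) = R + R*(-6) = R - 6*R = -5*R)
v = -19021661/4574729 (v = -2*(-975/(-5482) - 22211/(-11683)) = -2*(-975*(-1/5482) - 22211*(-1/11683)) = -2*(975/5482 + 3173/1669) = -2*19021661/9149458 = -19021661/4574729 ≈ -4.1580)
v - ((14411 + 1708) + Z(96, -46)) = -19021661/4574729 - ((14411 + 1708) - 5*(-46)) = -19021661/4574729 - (16119 + 230) = -19021661/4574729 - 1*16349 = -19021661/4574729 - 16349 = -74811266082/4574729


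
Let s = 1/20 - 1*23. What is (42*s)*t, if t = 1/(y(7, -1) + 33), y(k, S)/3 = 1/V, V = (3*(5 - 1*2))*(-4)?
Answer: -57834/1975 ≈ -29.283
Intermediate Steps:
V = -36 (V = (3*(5 - 2))*(-4) = (3*3)*(-4) = 9*(-4) = -36)
y(k, S) = -1/12 (y(k, S) = 3/(-36) = 3*(-1/36) = -1/12)
t = 12/395 (t = 1/(-1/12 + 33) = 1/(395/12) = 12/395 ≈ 0.030380)
s = -459/20 (s = 1/20 - 23 = -459/20 ≈ -22.950)
(42*s)*t = (42*(-459/20))*(12/395) = -9639/10*12/395 = -57834/1975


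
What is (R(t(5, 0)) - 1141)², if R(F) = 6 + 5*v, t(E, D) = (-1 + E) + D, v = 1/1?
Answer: 1276900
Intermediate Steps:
v = 1
t(E, D) = -1 + D + E
R(F) = 11 (R(F) = 6 + 5*1 = 6 + 5 = 11)
(R(t(5, 0)) - 1141)² = (11 - 1141)² = (-1130)² = 1276900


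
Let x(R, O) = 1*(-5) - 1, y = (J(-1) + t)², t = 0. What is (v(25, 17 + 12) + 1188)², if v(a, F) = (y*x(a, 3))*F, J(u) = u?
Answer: 1028196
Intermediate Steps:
y = 1 (y = (-1 + 0)² = (-1)² = 1)
x(R, O) = -6 (x(R, O) = -5 - 1 = -6)
v(a, F) = -6*F (v(a, F) = (1*(-6))*F = -6*F)
(v(25, 17 + 12) + 1188)² = (-6*(17 + 12) + 1188)² = (-6*29 + 1188)² = (-174 + 1188)² = 1014² = 1028196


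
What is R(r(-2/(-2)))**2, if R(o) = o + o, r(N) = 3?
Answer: 36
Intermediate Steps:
R(o) = 2*o
R(r(-2/(-2)))**2 = (2*3)**2 = 6**2 = 36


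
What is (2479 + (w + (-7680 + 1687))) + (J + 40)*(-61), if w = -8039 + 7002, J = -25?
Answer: -5466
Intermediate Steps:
w = -1037
(2479 + (w + (-7680 + 1687))) + (J + 40)*(-61) = (2479 + (-1037 + (-7680 + 1687))) + (-25 + 40)*(-61) = (2479 + (-1037 - 5993)) + 15*(-61) = (2479 - 7030) - 915 = -4551 - 915 = -5466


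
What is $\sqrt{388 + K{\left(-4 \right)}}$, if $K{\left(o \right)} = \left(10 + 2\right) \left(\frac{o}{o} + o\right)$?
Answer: $4 \sqrt{22} \approx 18.762$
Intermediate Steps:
$K{\left(o \right)} = 12 + 12 o$ ($K{\left(o \right)} = 12 \left(1 + o\right) = 12 + 12 o$)
$\sqrt{388 + K{\left(-4 \right)}} = \sqrt{388 + \left(12 + 12 \left(-4\right)\right)} = \sqrt{388 + \left(12 - 48\right)} = \sqrt{388 - 36} = \sqrt{352} = 4 \sqrt{22}$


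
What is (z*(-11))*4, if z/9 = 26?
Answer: -10296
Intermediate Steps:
z = 234 (z = 9*26 = 234)
(z*(-11))*4 = (234*(-11))*4 = -2574*4 = -10296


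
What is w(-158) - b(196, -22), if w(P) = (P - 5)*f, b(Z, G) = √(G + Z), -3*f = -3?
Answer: -163 - √174 ≈ -176.19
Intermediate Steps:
f = 1 (f = -⅓*(-3) = 1)
w(P) = -5 + P (w(P) = (P - 5)*1 = (-5 + P)*1 = -5 + P)
w(-158) - b(196, -22) = (-5 - 158) - √(-22 + 196) = -163 - √174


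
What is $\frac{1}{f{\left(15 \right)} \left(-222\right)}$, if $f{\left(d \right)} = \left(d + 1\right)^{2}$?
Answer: $- \frac{1}{56832} \approx -1.7596 \cdot 10^{-5}$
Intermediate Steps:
$f{\left(d \right)} = \left(1 + d\right)^{2}$
$\frac{1}{f{\left(15 \right)} \left(-222\right)} = \frac{1}{\left(1 + 15\right)^{2} \left(-222\right)} = \frac{1}{16^{2} \left(-222\right)} = \frac{1}{256 \left(-222\right)} = \frac{1}{-56832} = - \frac{1}{56832}$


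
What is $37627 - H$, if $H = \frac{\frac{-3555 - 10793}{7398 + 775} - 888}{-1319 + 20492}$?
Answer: $\frac{5896193127455}{156700929} \approx 37627.0$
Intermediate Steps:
$H = - \frac{7271972}{156700929}$ ($H = \frac{- \frac{14348}{8173} - 888}{19173} = \left(\left(-14348\right) \frac{1}{8173} - 888\right) \frac{1}{19173} = \left(- \frac{14348}{8173} - 888\right) \frac{1}{19173} = \left(- \frac{7271972}{8173}\right) \frac{1}{19173} = - \frac{7271972}{156700929} \approx -0.046407$)
$37627 - H = 37627 - - \frac{7271972}{156700929} = 37627 + \frac{7271972}{156700929} = \frac{5896193127455}{156700929}$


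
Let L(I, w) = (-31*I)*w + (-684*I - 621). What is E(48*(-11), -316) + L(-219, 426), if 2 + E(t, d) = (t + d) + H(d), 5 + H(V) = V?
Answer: 3040122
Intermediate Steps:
H(V) = -5 + V
E(t, d) = -7 + t + 2*d (E(t, d) = -2 + ((t + d) + (-5 + d)) = -2 + ((d + t) + (-5 + d)) = -2 + (-5 + t + 2*d) = -7 + t + 2*d)
L(I, w) = -621 - 684*I - 31*I*w (L(I, w) = -31*I*w + (-621 - 684*I) = -621 - 684*I - 31*I*w)
E(48*(-11), -316) + L(-219, 426) = (-7 + 48*(-11) + 2*(-316)) + (-621 - 684*(-219) - 31*(-219)*426) = (-7 - 528 - 632) + (-621 + 149796 + 2892114) = -1167 + 3041289 = 3040122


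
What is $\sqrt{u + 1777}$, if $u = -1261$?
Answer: $2 \sqrt{129} \approx 22.716$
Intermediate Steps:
$\sqrt{u + 1777} = \sqrt{-1261 + 1777} = \sqrt{516} = 2 \sqrt{129}$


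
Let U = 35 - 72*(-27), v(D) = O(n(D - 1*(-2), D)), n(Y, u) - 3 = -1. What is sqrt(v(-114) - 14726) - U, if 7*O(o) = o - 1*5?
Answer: -1979 + I*sqrt(721595)/7 ≈ -1979.0 + 121.35*I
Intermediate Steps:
n(Y, u) = 2 (n(Y, u) = 3 - 1 = 2)
O(o) = -5/7 + o/7 (O(o) = (o - 1*5)/7 = (o - 5)/7 = (-5 + o)/7 = -5/7 + o/7)
v(D) = -3/7 (v(D) = -5/7 + (1/7)*2 = -5/7 + 2/7 = -3/7)
U = 1979 (U = 35 + 1944 = 1979)
sqrt(v(-114) - 14726) - U = sqrt(-3/7 - 14726) - 1*1979 = sqrt(-103085/7) - 1979 = I*sqrt(721595)/7 - 1979 = -1979 + I*sqrt(721595)/7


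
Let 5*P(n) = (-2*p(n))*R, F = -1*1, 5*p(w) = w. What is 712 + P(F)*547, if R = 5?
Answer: 4654/5 ≈ 930.80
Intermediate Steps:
p(w) = w/5
F = -1
P(n) = -2*n/5 (P(n) = (-2*n/5*5)/5 = (-2*n)/5 = -2*n/5)
712 + P(F)*547 = 712 - ⅖*(-1)*547 = 712 + (⅖)*547 = 712 + 1094/5 = 4654/5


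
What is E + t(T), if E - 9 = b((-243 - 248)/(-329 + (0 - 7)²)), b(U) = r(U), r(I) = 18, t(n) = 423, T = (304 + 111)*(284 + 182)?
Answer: 450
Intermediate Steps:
T = 193390 (T = 415*466 = 193390)
b(U) = 18
E = 27 (E = 9 + 18 = 27)
E + t(T) = 27 + 423 = 450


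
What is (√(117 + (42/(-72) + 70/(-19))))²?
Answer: 25703/228 ≈ 112.73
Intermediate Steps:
(√(117 + (42/(-72) + 70/(-19))))² = (√(117 + (42*(-1/72) + 70*(-1/19))))² = (√(117 + (-7/12 - 70/19)))² = (√(117 - 973/228))² = (√(25703/228))² = (√1465071/114)² = 25703/228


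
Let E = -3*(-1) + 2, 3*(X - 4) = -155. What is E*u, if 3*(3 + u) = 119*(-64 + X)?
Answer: -199460/9 ≈ -22162.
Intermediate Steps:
X = -143/3 (X = 4 + (⅓)*(-155) = 4 - 155/3 = -143/3 ≈ -47.667)
E = 5 (E = 3 + 2 = 5)
u = -39892/9 (u = -3 + (119*(-64 - 143/3))/3 = -3 + (119*(-335/3))/3 = -3 + (⅓)*(-39865/3) = -3 - 39865/9 = -39892/9 ≈ -4432.4)
E*u = 5*(-39892/9) = -199460/9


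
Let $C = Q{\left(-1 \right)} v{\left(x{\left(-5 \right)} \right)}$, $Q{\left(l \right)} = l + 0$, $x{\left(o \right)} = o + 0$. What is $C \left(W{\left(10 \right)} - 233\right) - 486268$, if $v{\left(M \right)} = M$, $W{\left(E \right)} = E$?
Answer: $-487383$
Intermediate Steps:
$x{\left(o \right)} = o$
$Q{\left(l \right)} = l$
$C = 5$ ($C = \left(-1\right) \left(-5\right) = 5$)
$C \left(W{\left(10 \right)} - 233\right) - 486268 = 5 \left(10 - 233\right) - 486268 = 5 \left(-223\right) - 486268 = -1115 - 486268 = -487383$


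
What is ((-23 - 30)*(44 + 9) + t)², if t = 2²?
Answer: 7868025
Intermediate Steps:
t = 4
((-23 - 30)*(44 + 9) + t)² = ((-23 - 30)*(44 + 9) + 4)² = (-53*53 + 4)² = (-2809 + 4)² = (-2805)² = 7868025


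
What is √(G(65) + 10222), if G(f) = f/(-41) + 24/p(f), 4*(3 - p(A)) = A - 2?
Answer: √4964254949/697 ≈ 101.09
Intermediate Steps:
p(A) = 7/2 - A/4 (p(A) = 3 - (A - 2)/4 = 3 - (-2 + A)/4 = 3 + (½ - A/4) = 7/2 - A/4)
G(f) = 24/(7/2 - f/4) - f/41 (G(f) = f/(-41) + 24/(7/2 - f/4) = f*(-1/41) + 24/(7/2 - f/4) = -f/41 + 24/(7/2 - f/4) = 24/(7/2 - f/4) - f/41)
√(G(65) + 10222) = √((-3936 - 1*65*(-14 + 65))/(41*(-14 + 65)) + 10222) = √((1/41)*(-3936 - 1*65*51)/51 + 10222) = √((1/41)*(1/51)*(-3936 - 3315) + 10222) = √((1/41)*(1/51)*(-7251) + 10222) = √(-2417/697 + 10222) = √(7122317/697) = √4964254949/697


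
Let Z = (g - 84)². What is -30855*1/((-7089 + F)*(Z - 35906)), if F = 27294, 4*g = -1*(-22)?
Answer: 8228/160259325 ≈ 5.1342e-5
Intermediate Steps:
g = 11/2 (g = (-1*(-22))/4 = (¼)*22 = 11/2 ≈ 5.5000)
Z = 24649/4 (Z = (11/2 - 84)² = (-157/2)² = 24649/4 ≈ 6162.3)
-30855*1/((-7089 + F)*(Z - 35906)) = -30855*1/((-7089 + 27294)*(24649/4 - 35906)) = -30855/((-118975/4*20205)) = -30855/(-2403889875/4) = -30855*(-4/2403889875) = 8228/160259325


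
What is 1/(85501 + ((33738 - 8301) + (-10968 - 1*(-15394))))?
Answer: 1/115364 ≈ 8.6682e-6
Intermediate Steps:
1/(85501 + ((33738 - 8301) + (-10968 - 1*(-15394)))) = 1/(85501 + (25437 + (-10968 + 15394))) = 1/(85501 + (25437 + 4426)) = 1/(85501 + 29863) = 1/115364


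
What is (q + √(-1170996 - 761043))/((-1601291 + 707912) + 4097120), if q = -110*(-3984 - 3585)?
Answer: 832590/3203741 + 3*I*√214671/3203741 ≈ 0.25988 + 0.00043386*I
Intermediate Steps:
q = 832590 (q = -110*(-7569) = 832590)
(q + √(-1170996 - 761043))/((-1601291 + 707912) + 4097120) = (832590 + √(-1170996 - 761043))/((-1601291 + 707912) + 4097120) = (832590 + √(-1932039))/(-893379 + 4097120) = (832590 + 3*I*√214671)/3203741 = (832590 + 3*I*√214671)*(1/3203741) = 832590/3203741 + 3*I*√214671/3203741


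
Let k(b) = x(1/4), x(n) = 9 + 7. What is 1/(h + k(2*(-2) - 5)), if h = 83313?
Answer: 1/83329 ≈ 1.2001e-5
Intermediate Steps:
x(n) = 16
k(b) = 16
1/(h + k(2*(-2) - 5)) = 1/(83313 + 16) = 1/83329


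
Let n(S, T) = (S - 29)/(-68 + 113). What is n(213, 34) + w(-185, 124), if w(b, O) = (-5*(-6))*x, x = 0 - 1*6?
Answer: -7916/45 ≈ -175.91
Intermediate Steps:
x = -6 (x = 0 - 6 = -6)
n(S, T) = -29/45 + S/45 (n(S, T) = (-29 + S)/45 = (-29 + S)*(1/45) = -29/45 + S/45)
w(b, O) = -180 (w(b, O) = -5*(-6)*(-6) = 30*(-6) = -180)
n(213, 34) + w(-185, 124) = (-29/45 + (1/45)*213) - 180 = (-29/45 + 71/15) - 180 = 184/45 - 180 = -7916/45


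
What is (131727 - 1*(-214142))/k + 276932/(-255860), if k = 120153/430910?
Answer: 866657602511791/698689695 ≈ 1.2404e+6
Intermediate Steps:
k = 120153/430910 (k = 120153*(1/430910) = 120153/430910 ≈ 0.27884)
(131727 - 1*(-214142))/k + 276932/(-255860) = (131727 - 1*(-214142))/(120153/430910) + 276932/(-255860) = (131727 + 214142)*(430910/120153) + 276932*(-1/255860) = 345869*(430910/120153) - 69233/63965 = 149038410790/120153 - 69233/63965 = 866657602511791/698689695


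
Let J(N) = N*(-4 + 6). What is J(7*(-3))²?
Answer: 1764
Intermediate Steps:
J(N) = 2*N (J(N) = N*2 = 2*N)
J(7*(-3))² = (2*(7*(-3)))² = (2*(-21))² = (-42)² = 1764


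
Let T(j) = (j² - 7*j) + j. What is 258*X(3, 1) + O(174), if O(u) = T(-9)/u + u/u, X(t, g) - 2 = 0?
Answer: 30031/58 ≈ 517.78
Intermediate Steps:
X(t, g) = 2 (X(t, g) = 2 + 0 = 2)
T(j) = j² - 6*j
O(u) = 1 + 135/u (O(u) = (-9*(-6 - 9))/u + u/u = (-9*(-15))/u + 1 = 135/u + 1 = 1 + 135/u)
258*X(3, 1) + O(174) = 258*2 + (135 + 174)/174 = 516 + (1/174)*309 = 516 + 103/58 = 30031/58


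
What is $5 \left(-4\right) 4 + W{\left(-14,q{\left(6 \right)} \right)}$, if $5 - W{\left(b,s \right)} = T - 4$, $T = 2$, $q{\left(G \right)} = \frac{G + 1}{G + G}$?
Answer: $-73$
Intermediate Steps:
$q{\left(G \right)} = \frac{1 + G}{2 G}$
$W{\left(b,s \right)} = 7$ ($W{\left(b,s \right)} = 5 - \left(2 - 4\right) = 5 - -2 = 5 + 2 = 7$)
$5 \left(-4\right) 4 + W{\left(-14,q{\left(6 \right)} \right)} = 5 \left(-4\right) 4 + 7 = \left(-20\right) 4 + 7 = -80 + 7 = -73$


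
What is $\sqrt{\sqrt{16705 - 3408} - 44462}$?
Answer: $\sqrt{-44462 + \sqrt{13297}} \approx 210.59 i$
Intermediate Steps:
$\sqrt{\sqrt{16705 - 3408} - 44462} = \sqrt{\sqrt{13297} - 44462} = \sqrt{-44462 + \sqrt{13297}}$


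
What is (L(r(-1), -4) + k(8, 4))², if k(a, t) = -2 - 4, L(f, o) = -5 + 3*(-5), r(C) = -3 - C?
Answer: 676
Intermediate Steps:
L(f, o) = -20 (L(f, o) = -5 - 15 = -20)
k(a, t) = -6
(L(r(-1), -4) + k(8, 4))² = (-20 - 6)² = (-26)² = 676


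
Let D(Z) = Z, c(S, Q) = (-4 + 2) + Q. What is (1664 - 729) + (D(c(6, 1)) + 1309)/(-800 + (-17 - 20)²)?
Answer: 533323/569 ≈ 937.30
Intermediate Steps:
c(S, Q) = -2 + Q
(1664 - 729) + (D(c(6, 1)) + 1309)/(-800 + (-17 - 20)²) = (1664 - 729) + ((-2 + 1) + 1309)/(-800 + (-17 - 20)²) = 935 + (-1 + 1309)/(-800 + (-37)²) = 935 + 1308/(-800 + 1369) = 935 + 1308/569 = 533323/569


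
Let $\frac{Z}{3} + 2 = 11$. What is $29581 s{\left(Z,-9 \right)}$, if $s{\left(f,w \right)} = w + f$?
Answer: $532458$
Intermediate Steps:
$Z = 27$ ($Z = -6 + 3 \cdot 11 = -6 + 33 = 27$)
$s{\left(f,w \right)} = f + w$
$29581 s{\left(Z,-9 \right)} = 29581 \left(27 - 9\right) = 29581 \cdot 18 = 532458$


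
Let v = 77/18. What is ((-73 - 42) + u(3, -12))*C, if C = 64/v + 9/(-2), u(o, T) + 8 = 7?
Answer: -93438/77 ≈ -1213.5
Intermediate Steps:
u(o, T) = -1 (u(o, T) = -8 + 7 = -1)
v = 77/18 (v = 77*(1/18) = 77/18 ≈ 4.2778)
C = 1611/154 (C = 64/(77/18) + 9/(-2) = 64*(18/77) + 9*(-½) = 1152/77 - 9/2 = 1611/154 ≈ 10.461)
((-73 - 42) + u(3, -12))*C = ((-73 - 42) - 1)*(1611/154) = (-115 - 1)*(1611/154) = -116*1611/154 = -93438/77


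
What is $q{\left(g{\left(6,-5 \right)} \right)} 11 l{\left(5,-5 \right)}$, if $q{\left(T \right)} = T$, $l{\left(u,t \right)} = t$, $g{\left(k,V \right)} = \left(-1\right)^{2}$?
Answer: $-55$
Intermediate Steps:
$g{\left(k,V \right)} = 1$
$q{\left(g{\left(6,-5 \right)} \right)} 11 l{\left(5,-5 \right)} = 1 \cdot 11 \left(-5\right) = 11 \left(-5\right) = -55$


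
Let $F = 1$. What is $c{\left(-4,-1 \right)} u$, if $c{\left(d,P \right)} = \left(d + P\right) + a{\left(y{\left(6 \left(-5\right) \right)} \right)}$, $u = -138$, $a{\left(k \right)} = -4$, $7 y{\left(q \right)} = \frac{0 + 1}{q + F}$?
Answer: $1242$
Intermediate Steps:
$y{\left(q \right)} = \frac{1}{7 \left(1 + q\right)}$ ($y{\left(q \right)} = \frac{\left(0 + 1\right) \frac{1}{q + 1}}{7} = \frac{1 \frac{1}{1 + q}}{7} = \frac{1}{7 \left(1 + q\right)}$)
$c{\left(d,P \right)} = -4 + P + d$ ($c{\left(d,P \right)} = \left(d + P\right) - 4 = \left(P + d\right) - 4 = -4 + P + d$)
$c{\left(-4,-1 \right)} u = \left(-4 - 1 - 4\right) \left(-138\right) = \left(-9\right) \left(-138\right) = 1242$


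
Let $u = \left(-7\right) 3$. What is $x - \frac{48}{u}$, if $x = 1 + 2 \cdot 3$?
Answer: $\frac{65}{7} \approx 9.2857$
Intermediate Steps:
$u = -21$
$x = 7$ ($x = 1 + 6 = 7$)
$x - \frac{48}{u} = 7 - \frac{48}{-21} = 7 - - \frac{16}{7} = 7 + \frac{16}{7} = \frac{65}{7}$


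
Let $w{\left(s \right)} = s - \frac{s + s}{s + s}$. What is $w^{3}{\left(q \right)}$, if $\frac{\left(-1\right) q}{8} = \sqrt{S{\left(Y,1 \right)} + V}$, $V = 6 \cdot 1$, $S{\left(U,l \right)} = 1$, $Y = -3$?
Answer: $-1345 - 3608 \sqrt{7} \approx -10891.0$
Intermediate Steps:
$V = 6$
$q = - 8 \sqrt{7}$ ($q = - 8 \sqrt{1 + 6} = - 8 \sqrt{7} \approx -21.166$)
$w{\left(s \right)} = -1 + s$ ($w{\left(s \right)} = s - \frac{2 s}{2 s} = s - 2 s \frac{1}{2 s} = s - 1 = -1 + s$)
$w^{3}{\left(q \right)} = \left(-1 - 8 \sqrt{7}\right)^{3}$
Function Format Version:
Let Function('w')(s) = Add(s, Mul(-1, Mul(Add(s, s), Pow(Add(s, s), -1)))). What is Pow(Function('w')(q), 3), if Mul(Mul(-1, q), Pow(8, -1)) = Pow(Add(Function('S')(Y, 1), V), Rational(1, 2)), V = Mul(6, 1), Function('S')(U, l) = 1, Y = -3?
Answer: Add(-1345, Mul(-3608, Pow(7, Rational(1, 2)))) ≈ -10891.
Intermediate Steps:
V = 6
q = Mul(-8, Pow(7, Rational(1, 2))) (q = Mul(-8, Pow(Add(1, 6), Rational(1, 2))) = Mul(-8, Pow(7, Rational(1, 2))) ≈ -21.166)
Function('w')(s) = Add(-1, s) (Function('w')(s) = Add(s, Mul(-1, Mul(Mul(2, s), Pow(Mul(2, s), -1)))) = Add(s, Mul(-1, Mul(Mul(2, s), Mul(Rational(1, 2), Pow(s, -1))))) = Add(s, Mul(-1, 1)) = Add(s, -1) = Add(-1, s))
Pow(Function('w')(q), 3) = Pow(Add(-1, Mul(-8, Pow(7, Rational(1, 2)))), 3)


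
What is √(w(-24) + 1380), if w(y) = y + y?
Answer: 6*√37 ≈ 36.497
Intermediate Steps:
w(y) = 2*y
√(w(-24) + 1380) = √(2*(-24) + 1380) = √(-48 + 1380) = √1332 = 6*√37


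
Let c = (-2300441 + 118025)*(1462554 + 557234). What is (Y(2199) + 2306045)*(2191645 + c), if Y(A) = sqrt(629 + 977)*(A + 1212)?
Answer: -10165082002607405335 - 15035740720971993*sqrt(1606) ≈ -1.0768e+19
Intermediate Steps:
Y(A) = sqrt(1606)*(1212 + A)
c = -4408017647808 (c = -2182416*2019788 = -4408017647808)
(Y(2199) + 2306045)*(2191645 + c) = (sqrt(1606)*(1212 + 2199) + 2306045)*(2191645 - 4408017647808) = (sqrt(1606)*3411 + 2306045)*(-4408015456163) = (3411*sqrt(1606) + 2306045)*(-4408015456163) = (2306045 + 3411*sqrt(1606))*(-4408015456163) = -10165082002607405335 - 15035740720971993*sqrt(1606)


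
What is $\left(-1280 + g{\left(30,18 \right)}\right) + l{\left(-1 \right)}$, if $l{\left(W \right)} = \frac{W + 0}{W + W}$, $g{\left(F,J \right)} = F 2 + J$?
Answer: $- \frac{2403}{2} \approx -1201.5$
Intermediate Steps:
$g{\left(F,J \right)} = J + 2 F$ ($g{\left(F,J \right)} = 2 F + J = J + 2 F$)
$l{\left(W \right)} = \frac{1}{2}$ ($l{\left(W \right)} = \frac{W}{2 W} = W \frac{1}{2 W} = \frac{1}{2}$)
$\left(-1280 + g{\left(30,18 \right)}\right) + l{\left(-1 \right)} = \left(-1280 + \left(18 + 2 \cdot 30\right)\right) + \frac{1}{2} = \left(-1280 + \left(18 + 60\right)\right) + \frac{1}{2} = \left(-1280 + 78\right) + \frac{1}{2} = -1202 + \frac{1}{2} = - \frac{2403}{2}$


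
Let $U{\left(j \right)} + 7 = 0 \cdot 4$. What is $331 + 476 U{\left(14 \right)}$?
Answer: $-3001$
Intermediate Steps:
$U{\left(j \right)} = -7$ ($U{\left(j \right)} = -7 + 0 \cdot 4 = -7 + 0 = -7$)
$331 + 476 U{\left(14 \right)} = 331 + 476 \left(-7\right) = 331 - 3332 = -3001$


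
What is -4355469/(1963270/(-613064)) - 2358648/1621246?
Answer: 1082254008834210744/795735908605 ≈ 1.3601e+6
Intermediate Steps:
-4355469/(1963270/(-613064)) - 2358648/1621246 = -4355469/(1963270*(-1/613064)) - 2358648*1/1621246 = -4355469/(-981635/306532) - 1179324/810623 = -4355469*(-306532/981635) - 1179324/810623 = 1335090623508/981635 - 1179324/810623 = 1082254008834210744/795735908605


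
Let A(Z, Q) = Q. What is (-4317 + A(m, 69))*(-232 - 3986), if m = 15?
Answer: 17918064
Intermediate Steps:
(-4317 + A(m, 69))*(-232 - 3986) = (-4317 + 69)*(-232 - 3986) = -4248*(-4218) = 17918064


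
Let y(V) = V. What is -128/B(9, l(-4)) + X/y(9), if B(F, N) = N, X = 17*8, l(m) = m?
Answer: 424/9 ≈ 47.111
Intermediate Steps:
X = 136
-128/B(9, l(-4)) + X/y(9) = -128/(-4) + 136/9 = -128*(-¼) + 136*(⅑) = 32 + 136/9 = 424/9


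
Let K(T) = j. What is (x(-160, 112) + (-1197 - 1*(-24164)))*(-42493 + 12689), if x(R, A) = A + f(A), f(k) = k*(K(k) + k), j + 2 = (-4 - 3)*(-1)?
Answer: -1078398132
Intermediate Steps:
j = 5 (j = -2 + (-4 - 3)*(-1) = -2 - 7*(-1) = -2 + 7 = 5)
K(T) = 5
f(k) = k*(5 + k)
x(R, A) = A + A*(5 + A)
(x(-160, 112) + (-1197 - 1*(-24164)))*(-42493 + 12689) = (112*(6 + 112) + (-1197 - 1*(-24164)))*(-42493 + 12689) = (112*118 + (-1197 + 24164))*(-29804) = (13216 + 22967)*(-29804) = 36183*(-29804) = -1078398132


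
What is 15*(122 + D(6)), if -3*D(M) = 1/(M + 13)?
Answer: 34765/19 ≈ 1829.7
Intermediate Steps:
D(M) = -1/(3*(13 + M)) (D(M) = -1/(3*(M + 13)) = -1/(3*(13 + M)))
15*(122 + D(6)) = 15*(122 - 1/(39 + 3*6)) = 15*(122 - 1/(39 + 18)) = 15*(122 - 1/57) = 15*(6953/57) = 34765/19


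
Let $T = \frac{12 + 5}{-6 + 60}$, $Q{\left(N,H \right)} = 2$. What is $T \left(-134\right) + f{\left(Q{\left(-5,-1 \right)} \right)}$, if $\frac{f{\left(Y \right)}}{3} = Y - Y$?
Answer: $- \frac{1139}{27} \approx -42.185$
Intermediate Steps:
$T = \frac{17}{54} \approx 0.31481$
$f{\left(Y \right)} = 0$ ($f{\left(Y \right)} = 3 \left(Y - Y\right) = 3 \cdot 0 = 0$)
$T \left(-134\right) + f{\left(Q{\left(-5,-1 \right)} \right)} = \frac{17}{54} \left(-134\right) + 0 = - \frac{1139}{27} + 0 = - \frac{1139}{27}$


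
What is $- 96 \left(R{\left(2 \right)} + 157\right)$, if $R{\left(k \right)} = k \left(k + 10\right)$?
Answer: $-17376$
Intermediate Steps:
$R{\left(k \right)} = k \left(10 + k\right)$
$- 96 \left(R{\left(2 \right)} + 157\right) = - 96 \left(2 \left(10 + 2\right) + 157\right) = - 96 \left(2 \cdot 12 + 157\right) = - 96 \left(24 + 157\right) = \left(-96\right) 181 = -17376$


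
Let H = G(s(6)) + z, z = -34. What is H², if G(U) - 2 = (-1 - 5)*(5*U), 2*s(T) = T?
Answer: 14884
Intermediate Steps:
s(T) = T/2
G(U) = 2 - 30*U (G(U) = 2 + (-1 - 5)*(5*U) = 2 - 30*U)
H = -122 (H = (2 - 15*6) - 34 = (2 - 30*3) - 34 = (2 - 90) - 34 = -88 - 34 = -122)
H² = (-122)² = 14884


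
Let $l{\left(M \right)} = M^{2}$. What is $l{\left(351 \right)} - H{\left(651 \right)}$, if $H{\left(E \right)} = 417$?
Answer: $122784$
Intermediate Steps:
$l{\left(351 \right)} - H{\left(651 \right)} = 351^{2} - 417 = 123201 - 417 = 122784$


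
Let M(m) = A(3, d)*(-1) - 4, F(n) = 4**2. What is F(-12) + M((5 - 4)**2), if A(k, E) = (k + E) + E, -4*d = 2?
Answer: 10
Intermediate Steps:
d = -1/2 (d = -1/4*2 = -1/2 ≈ -0.50000)
A(k, E) = k + 2*E (A(k, E) = (E + k) + E = k + 2*E)
F(n) = 16
M(m) = -6 (M(m) = (3 + 2*(-1/2))*(-1) - 4 = (3 - 1)*(-1) - 4 = 2*(-1) - 4 = -2 - 4 = -6)
F(-12) + M((5 - 4)**2) = 16 - 6 = 10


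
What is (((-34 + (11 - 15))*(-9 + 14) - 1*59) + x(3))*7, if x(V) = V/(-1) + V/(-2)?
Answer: -3549/2 ≈ -1774.5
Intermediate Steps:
x(V) = -3*V/2 (x(V) = V*(-1) + V*(-1/2) = -V - V/2 = -3*V/2)
(((-34 + (11 - 15))*(-9 + 14) - 1*59) + x(3))*7 = (((-34 + (11 - 15))*(-9 + 14) - 1*59) - 3/2*3)*7 = (((-34 - 4)*5 - 59) - 9/2)*7 = ((-38*5 - 59) - 9/2)*7 = ((-190 - 59) - 9/2)*7 = (-249 - 9/2)*7 = -507/2*7 = -3549/2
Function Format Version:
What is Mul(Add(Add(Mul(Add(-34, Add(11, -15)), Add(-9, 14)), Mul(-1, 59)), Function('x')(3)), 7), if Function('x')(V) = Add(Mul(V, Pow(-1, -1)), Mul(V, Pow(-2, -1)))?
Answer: Rational(-3549, 2) ≈ -1774.5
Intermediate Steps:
Function('x')(V) = Mul(Rational(-3, 2), V) (Function('x')(V) = Add(Mul(V, -1), Mul(V, Rational(-1, 2))) = Add(Mul(-1, V), Mul(Rational(-1, 2), V)) = Mul(Rational(-3, 2), V))
Mul(Add(Add(Mul(Add(-34, Add(11, -15)), Add(-9, 14)), Mul(-1, 59)), Function('x')(3)), 7) = Mul(Add(Add(Mul(Add(-34, Add(11, -15)), Add(-9, 14)), Mul(-1, 59)), Mul(Rational(-3, 2), 3)), 7) = Mul(Add(Add(Mul(Add(-34, -4), 5), -59), Rational(-9, 2)), 7) = Mul(Add(Add(Mul(-38, 5), -59), Rational(-9, 2)), 7) = Mul(Add(Add(-190, -59), Rational(-9, 2)), 7) = Mul(Add(-249, Rational(-9, 2)), 7) = Mul(Rational(-507, 2), 7) = Rational(-3549, 2)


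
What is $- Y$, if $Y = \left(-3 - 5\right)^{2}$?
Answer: $-64$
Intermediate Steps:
$Y = 64$ ($Y = \left(-8\right)^{2} = 64$)
$- Y = \left(-1\right) 64 = -64$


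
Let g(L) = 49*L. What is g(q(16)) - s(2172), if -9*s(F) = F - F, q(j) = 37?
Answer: 1813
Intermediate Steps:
s(F) = 0 (s(F) = -(F - F)/9 = -1/9*0 = 0)
g(q(16)) - s(2172) = 49*37 - 1*0 = 1813 + 0 = 1813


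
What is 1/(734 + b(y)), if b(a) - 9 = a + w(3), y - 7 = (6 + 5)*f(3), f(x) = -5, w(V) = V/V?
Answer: 1/696 ≈ 0.0014368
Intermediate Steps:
w(V) = 1
y = -48 (y = 7 + (6 + 5)*(-5) = 7 + 11*(-5) = 7 - 55 = -48)
b(a) = 10 + a (b(a) = 9 + (a + 1) = 9 + (1 + a) = 10 + a)
1/(734 + b(y)) = 1/(734 + (10 - 48)) = 1/(734 - 38) = 1/696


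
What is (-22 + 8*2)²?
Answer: 36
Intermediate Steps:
(-22 + 8*2)² = (-22 + 16)² = (-6)² = 36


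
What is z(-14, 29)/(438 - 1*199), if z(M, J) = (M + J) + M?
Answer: 1/239 ≈ 0.0041841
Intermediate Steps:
z(M, J) = J + 2*M (z(M, J) = (J + M) + M = J + 2*M)
z(-14, 29)/(438 - 1*199) = (29 + 2*(-14))/(438 - 1*199) = (29 - 28)/(438 - 199) = 1/239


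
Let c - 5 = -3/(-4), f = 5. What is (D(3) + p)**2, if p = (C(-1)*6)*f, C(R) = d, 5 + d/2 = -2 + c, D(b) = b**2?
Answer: 4356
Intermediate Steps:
c = 23/4 (c = 5 - 3/(-4) = 5 - 3*(-1/4) = 5 + 3/4 = 23/4 ≈ 5.7500)
d = -5/2 (d = -10 + 2*(-2 + 23/4) = -10 + 2*(15/4) = -10 + 15/2 = -5/2 ≈ -2.5000)
C(R) = -5/2
p = -75 (p = -5/2*6*5 = -15*5 = -75)
(D(3) + p)**2 = (3**2 - 75)**2 = (9 - 75)**2 = (-66)**2 = 4356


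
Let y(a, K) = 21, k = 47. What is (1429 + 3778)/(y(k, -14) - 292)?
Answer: -5207/271 ≈ -19.214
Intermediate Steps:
(1429 + 3778)/(y(k, -14) - 292) = (1429 + 3778)/(21 - 292) = 5207/(-271) = 5207*(-1/271) = -5207/271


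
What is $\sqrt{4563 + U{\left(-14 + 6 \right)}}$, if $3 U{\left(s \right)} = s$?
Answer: $\frac{\sqrt{41043}}{3} \approx 67.53$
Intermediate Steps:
$U{\left(s \right)} = \frac{s}{3}$
$\sqrt{4563 + U{\left(-14 + 6 \right)}} = \sqrt{4563 + \frac{-14 + 6}{3}} = \sqrt{4563 + \frac{1}{3} \left(-8\right)} = \sqrt{4563 - \frac{8}{3}} = \sqrt{\frac{13681}{3}} = \frac{\sqrt{41043}}{3}$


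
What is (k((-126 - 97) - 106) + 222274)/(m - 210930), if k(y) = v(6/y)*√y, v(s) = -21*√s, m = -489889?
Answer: -222274/700819 - 3*√6/100117 ≈ -0.31724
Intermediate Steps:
k(y) = -21*√6*√y*√(1/y) (k(y) = (-21*√6*√(1/y))*√y = -21*√6*√y*√(1/y))
(k((-126 - 97) - 106) + 222274)/(m - 210930) = (-21*√6*√((-126 - 97) - 106)*√(1/((-126 - 97) - 106)) + 222274)/(-489889 - 210930) = (-21*√6*√(-223 - 106)*√(1/(-223 - 106)) + 222274)/(-700819) = (-21*√6*√(-329)*√(1/(-329)) + 222274)*(-1/700819) = (-21*√6*I*√329*√(-1/329) + 222274)*(-1/700819) = (-21*√6*I*√329*I*√329/329 + 222274)*(-1/700819) = (21*√6 + 222274)*(-1/700819) = (222274 + 21*√6)*(-1/700819) = -222274/700819 - 3*√6/100117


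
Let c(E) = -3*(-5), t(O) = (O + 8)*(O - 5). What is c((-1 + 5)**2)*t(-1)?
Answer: -630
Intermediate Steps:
t(O) = (-5 + O)*(8 + O) (t(O) = (8 + O)*(-5 + O) = (-5 + O)*(8 + O))
c(E) = 15
c((-1 + 5)**2)*t(-1) = 15*(-40 + (-1)**2 + 3*(-1)) = 15*(-40 + 1 - 3) = 15*(-42) = -630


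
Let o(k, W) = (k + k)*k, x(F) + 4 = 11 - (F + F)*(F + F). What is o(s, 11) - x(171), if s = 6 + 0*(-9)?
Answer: 117029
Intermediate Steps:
s = 6 (s = 6 + 0 = 6)
x(F) = 7 - 4*F² (x(F) = -4 + (11 - (F + F)*(F + F)) = -4 + (11 - 2*F*2*F) = -4 + (11 - 4*F²) = 7 - 4*F²)
o(k, W) = 2*k² (o(k, W) = (2*k)*k = 2*k²)
o(s, 11) - x(171) = 2*6² - (7 - 4*171²) = 2*36 - (7 - 4*29241) = 72 - (7 - 116964) = 72 - 1*(-116957) = 72 + 116957 = 117029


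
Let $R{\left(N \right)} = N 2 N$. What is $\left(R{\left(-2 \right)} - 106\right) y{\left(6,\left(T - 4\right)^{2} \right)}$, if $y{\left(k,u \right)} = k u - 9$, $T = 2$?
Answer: $-1470$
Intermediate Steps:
$R{\left(N \right)} = 2 N^{2}$ ($R{\left(N \right)} = 2 N N = 2 N^{2}$)
$y{\left(k,u \right)} = -9 + k u$
$\left(R{\left(-2 \right)} - 106\right) y{\left(6,\left(T - 4\right)^{2} \right)} = \left(2 \left(-2\right)^{2} - 106\right) \left(-9 + 6 \left(2 - 4\right)^{2}\right) = \left(2 \cdot 4 - 106\right) \left(-9 + 6 \left(-2\right)^{2}\right) = \left(8 - 106\right) \left(-9 + 6 \cdot 4\right) = - 98 \left(-9 + 24\right) = \left(-98\right) 15 = -1470$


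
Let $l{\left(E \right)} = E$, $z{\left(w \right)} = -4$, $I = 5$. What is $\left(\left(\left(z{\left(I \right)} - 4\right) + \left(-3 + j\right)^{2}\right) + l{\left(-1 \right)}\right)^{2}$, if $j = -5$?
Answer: $3025$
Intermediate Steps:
$\left(\left(\left(z{\left(I \right)} - 4\right) + \left(-3 + j\right)^{2}\right) + l{\left(-1 \right)}\right)^{2} = \left(\left(\left(-4 - 4\right) + \left(-3 - 5\right)^{2}\right) - 1\right)^{2} = \left(\left(-8 + \left(-8\right)^{2}\right) - 1\right)^{2} = \left(\left(-8 + 64\right) - 1\right)^{2} = \left(56 - 1\right)^{2} = 55^{2} = 3025$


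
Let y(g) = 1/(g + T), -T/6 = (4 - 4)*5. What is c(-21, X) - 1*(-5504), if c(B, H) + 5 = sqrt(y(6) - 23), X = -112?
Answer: 5499 + I*sqrt(822)/6 ≈ 5499.0 + 4.7784*I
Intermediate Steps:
T = 0 (T = -6*(4 - 4)*5 = -0*5 = -6*0 = 0)
y(g) = 1/g (y(g) = 1/(g + 0) = 1/g)
c(B, H) = -5 + I*sqrt(822)/6 (c(B, H) = -5 + sqrt(1/6 - 23) = -5 + sqrt(-137/6) = -5 + I*sqrt(822)/6)
c(-21, X) - 1*(-5504) = (-5 + I*sqrt(822)/6) - 1*(-5504) = (-5 + I*sqrt(822)/6) + 5504 = 5499 + I*sqrt(822)/6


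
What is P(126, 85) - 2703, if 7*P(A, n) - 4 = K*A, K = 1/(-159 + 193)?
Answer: -321526/119 ≈ -2701.9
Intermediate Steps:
K = 1/34 ≈ 0.029412
P(A, n) = 4/7 + A/238 (P(A, n) = 4/7 + (A/34)/7 = 4/7 + A/238)
P(126, 85) - 2703 = (4/7 + (1/238)*126) - 2703 = (4/7 + 9/17) - 2703 = 131/119 - 2703 = -321526/119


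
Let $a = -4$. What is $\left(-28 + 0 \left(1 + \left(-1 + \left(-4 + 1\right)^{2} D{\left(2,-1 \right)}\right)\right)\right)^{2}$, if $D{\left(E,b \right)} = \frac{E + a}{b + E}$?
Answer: $784$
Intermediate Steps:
$D{\left(E,b \right)} = \frac{-4 + E}{E + b}$ ($D{\left(E,b \right)} = \frac{E - 4}{b + E} = \frac{-4 + E}{E + b}$)
$\left(-28 + 0 \left(1 + \left(-1 + \left(-4 + 1\right)^{2} D{\left(2,-1 \right)}\right)\right)\right)^{2} = \left(-28 + 0 \left(1 + \left(-1 + \left(-4 + 1\right)^{2} \frac{-4 + 2}{2 - 1}\right)\right)\right)^{2} = \left(-28 + 0 \left(1 + \left(-1 + \left(-3\right)^{2} \cdot 1^{-1} \left(-2\right)\right)\right)\right)^{2} = \left(-28 + 0 \left(1 + \left(-1 + 9 \cdot 1 \left(-2\right)\right)\right)\right)^{2} = \left(-28 + 0 \left(1 + \left(-1 + 9 \left(-2\right)\right)\right)\right)^{2} = \left(-28 + 0 \left(1 - 19\right)\right)^{2} = \left(-28 + 0 \left(-18\right)\right)^{2} = \left(-28 + 0\right)^{2} = \left(-28\right)^{2} = 784$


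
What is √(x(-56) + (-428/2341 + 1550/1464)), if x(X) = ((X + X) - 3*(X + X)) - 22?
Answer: √148934561277009/856806 ≈ 14.243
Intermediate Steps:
x(X) = -22 - 4*X (x(X) = (2*X - 6*X) - 22 = -4*X - 22 = -22 - 4*X)
√(x(-56) + (-428/2341 + 1550/1464)) = √((-22 - 4*(-56)) + (-428/2341 + 1550/1464)) = √((-22 + 224) + (-428*1/2341 + 1550*(1/1464))) = √(202 + (-428/2341 + 775/732)) = √(202 + 1500979/1713612) = √(347650603/1713612) = √148934561277009/856806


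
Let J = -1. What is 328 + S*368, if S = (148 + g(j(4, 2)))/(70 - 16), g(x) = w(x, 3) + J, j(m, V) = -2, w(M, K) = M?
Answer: 35536/27 ≈ 1316.1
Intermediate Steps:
g(x) = -1 + x (g(x) = x - 1 = -1 + x)
S = 145/54 (S = (148 + (-1 - 2))/(70 - 16) = (148 - 3)/54 = 145*(1/54) = 145/54 ≈ 2.6852)
328 + S*368 = 328 + (145/54)*368 = 328 + 26680/27 = 35536/27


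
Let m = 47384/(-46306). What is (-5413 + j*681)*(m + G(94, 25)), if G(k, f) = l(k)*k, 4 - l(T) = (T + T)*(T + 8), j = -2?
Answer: 282691071407900/23153 ≈ 1.2210e+10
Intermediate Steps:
l(T) = 4 - 2*T*(8 + T) (l(T) = 4 - (T + T)*(T + 8) = 4 - 2*T*(8 + T))
G(k, f) = k*(4 - 16*k - 2*k²) (G(k, f) = (4 - 16*k - 2*k²)*k = k*(4 - 16*k - 2*k²))
m = -23692/23153 (m = 47384*(-1/46306) = -23692/23153 ≈ -1.0233)
(-5413 + j*681)*(m + G(94, 25)) = (-5413 - 2*681)*(-23692/23153 + 2*94*(2 - 1*94² - 8*94)) = (-5413 - 1362)*(-23692/23153 + 2*94*(2 - 1*8836 - 752)) = -6775*(-23692/23153 + 2*94*(2 - 8836 - 752)) = -6775*(-23692/23153 + 2*94*(-9586)) = -6775*(-23692/23153 - 1802168) = -6775*(-41725619396/23153) = 282691071407900/23153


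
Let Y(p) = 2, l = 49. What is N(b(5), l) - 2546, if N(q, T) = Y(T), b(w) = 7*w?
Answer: -2544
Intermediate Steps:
N(q, T) = 2
N(b(5), l) - 2546 = 2 - 2546 = -2544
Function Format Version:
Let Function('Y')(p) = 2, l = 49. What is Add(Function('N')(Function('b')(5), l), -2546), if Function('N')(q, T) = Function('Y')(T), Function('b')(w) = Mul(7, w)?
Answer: -2544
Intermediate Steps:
Function('N')(q, T) = 2
Add(Function('N')(Function('b')(5), l), -2546) = Add(2, -2546) = -2544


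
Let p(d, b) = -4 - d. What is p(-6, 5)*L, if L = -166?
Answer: -332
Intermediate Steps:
p(-6, 5)*L = (-4 - 1*(-6))*(-166) = (-4 + 6)*(-166) = 2*(-166) = -332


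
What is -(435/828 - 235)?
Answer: 64715/276 ≈ 234.47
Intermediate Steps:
-(435/828 - 235) = -(435*(1/828) - 235) = -(145/276 - 235) = -1*(-64715/276) = 64715/276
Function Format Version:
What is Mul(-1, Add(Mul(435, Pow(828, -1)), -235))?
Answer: Rational(64715, 276) ≈ 234.47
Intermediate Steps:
Mul(-1, Add(Mul(435, Pow(828, -1)), -235)) = Mul(-1, Add(Mul(435, Rational(1, 828)), -235)) = Mul(-1, Add(Rational(145, 276), -235)) = Mul(-1, Rational(-64715, 276)) = Rational(64715, 276)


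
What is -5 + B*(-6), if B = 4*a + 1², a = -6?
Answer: 133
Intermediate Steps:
B = -23 (B = 4*(-6) + 1² = -24 + 1 = -23)
-5 + B*(-6) = -5 - 23*(-6) = -5 + 138 = 133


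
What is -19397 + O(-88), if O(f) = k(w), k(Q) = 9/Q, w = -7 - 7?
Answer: -271567/14 ≈ -19398.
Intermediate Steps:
w = -14
O(f) = -9/14 (O(f) = 9/(-14) = 9*(-1/14) = -9/14)
-19397 + O(-88) = -19397 - 9/14 = -271567/14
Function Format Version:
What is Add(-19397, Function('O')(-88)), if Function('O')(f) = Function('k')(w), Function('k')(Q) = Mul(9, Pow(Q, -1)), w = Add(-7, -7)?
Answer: Rational(-271567, 14) ≈ -19398.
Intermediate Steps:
w = -14
Function('O')(f) = Rational(-9, 14) (Function('O')(f) = Mul(9, Pow(-14, -1)) = Mul(9, Rational(-1, 14)) = Rational(-9, 14))
Add(-19397, Function('O')(-88)) = Add(-19397, Rational(-9, 14)) = Rational(-271567, 14)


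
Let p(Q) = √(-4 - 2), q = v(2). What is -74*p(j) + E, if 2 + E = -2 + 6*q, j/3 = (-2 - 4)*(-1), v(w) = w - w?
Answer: -4 - 74*I*√6 ≈ -4.0 - 181.26*I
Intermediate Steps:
v(w) = 0
q = 0
j = 18 (j = 3*((-2 - 4)*(-1)) = 3*(-6*(-1)) = 3*6 = 18)
p(Q) = I*√6 (p(Q) = √(-6) = I*√6)
E = -4 (E = -2 + (-2 + 6*0) = -2 + (-2 + 0) = -2 - 2 = -4)
-74*p(j) + E = -74*I*√6 - 4 = -4 - 74*I*√6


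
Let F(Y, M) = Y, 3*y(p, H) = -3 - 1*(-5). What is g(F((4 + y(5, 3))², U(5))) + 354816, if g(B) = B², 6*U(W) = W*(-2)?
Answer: 28778512/81 ≈ 3.5529e+5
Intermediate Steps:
U(W) = -W/3 (U(W) = (W*(-2))/6 = (-2*W)/6 = -W/3)
y(p, H) = ⅔ (y(p, H) = (-3 - 1*(-5))/3 = (-3 + 5)/3 = (⅓)*2 = ⅔)
g(F((4 + y(5, 3))², U(5))) + 354816 = ((4 + ⅔)²)² + 354816 = ((14/3)²)² + 354816 = (196/9)² + 354816 = 38416/81 + 354816 = 28778512/81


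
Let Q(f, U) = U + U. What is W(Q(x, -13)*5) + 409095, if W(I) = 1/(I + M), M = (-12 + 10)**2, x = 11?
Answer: 51545969/126 ≈ 4.0910e+5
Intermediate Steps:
M = 4 (M = (-2)**2 = 4)
Q(f, U) = 2*U
W(I) = 1/(4 + I) (W(I) = 1/(I + 4) = 1/(4 + I))
W(Q(x, -13)*5) + 409095 = 1/(4 + (2*(-13))*5) + 409095 = 1/(4 - 26*5) + 409095 = 1/(4 - 130) + 409095 = 1/(-126) + 409095 = -1/126 + 409095 = 51545969/126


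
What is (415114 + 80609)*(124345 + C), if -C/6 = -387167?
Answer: 1213206196881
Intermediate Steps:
C = 2323002 (C = -6*(-387167) = 2323002)
(415114 + 80609)*(124345 + C) = (415114 + 80609)*(124345 + 2323002) = 495723*2447347 = 1213206196881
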